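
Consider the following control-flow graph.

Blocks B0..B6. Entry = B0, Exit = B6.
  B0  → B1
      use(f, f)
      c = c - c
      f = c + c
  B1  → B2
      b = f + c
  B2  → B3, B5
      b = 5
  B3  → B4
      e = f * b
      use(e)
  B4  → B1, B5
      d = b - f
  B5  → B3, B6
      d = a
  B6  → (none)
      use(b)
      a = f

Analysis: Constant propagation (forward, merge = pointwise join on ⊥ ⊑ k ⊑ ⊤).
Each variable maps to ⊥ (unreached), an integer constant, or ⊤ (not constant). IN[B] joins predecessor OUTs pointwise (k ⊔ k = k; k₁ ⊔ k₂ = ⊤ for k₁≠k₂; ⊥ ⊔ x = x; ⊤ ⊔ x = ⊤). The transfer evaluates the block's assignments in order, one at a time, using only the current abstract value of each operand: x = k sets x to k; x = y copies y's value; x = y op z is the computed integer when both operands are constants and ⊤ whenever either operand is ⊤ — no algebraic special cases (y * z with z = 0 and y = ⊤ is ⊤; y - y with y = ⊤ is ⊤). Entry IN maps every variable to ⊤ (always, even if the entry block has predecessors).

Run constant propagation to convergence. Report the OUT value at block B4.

Fixpoint table:
  B0: | IN=(all ⊤) | OUT=(all ⊤)
  B1: | IN=(all ⊤) | OUT=(all ⊤)
  B2: | IN=(all ⊤) | OUT={b:5; rest ⊤}
  B3: | IN={b:5; rest ⊤} | OUT={b:5; rest ⊤}
  B4: | IN={b:5; rest ⊤} | OUT={b:5; rest ⊤}
  B5: | IN={b:5; rest ⊤} | OUT={b:5; rest ⊤}
  B6: | IN={b:5; rest ⊤} | OUT={b:5; rest ⊤}

Merge at B4: IN[B4] = OUT[B3] = {a: ⊤, b: 5, c: ⊤, d: ⊤, e: ⊤, f: ⊤}
Applying B4's transfer function to that IN value gives OUT[B4] (row B4 above).

Answer: {a: ⊤, b: 5, c: ⊤, d: ⊤, e: ⊤, f: ⊤}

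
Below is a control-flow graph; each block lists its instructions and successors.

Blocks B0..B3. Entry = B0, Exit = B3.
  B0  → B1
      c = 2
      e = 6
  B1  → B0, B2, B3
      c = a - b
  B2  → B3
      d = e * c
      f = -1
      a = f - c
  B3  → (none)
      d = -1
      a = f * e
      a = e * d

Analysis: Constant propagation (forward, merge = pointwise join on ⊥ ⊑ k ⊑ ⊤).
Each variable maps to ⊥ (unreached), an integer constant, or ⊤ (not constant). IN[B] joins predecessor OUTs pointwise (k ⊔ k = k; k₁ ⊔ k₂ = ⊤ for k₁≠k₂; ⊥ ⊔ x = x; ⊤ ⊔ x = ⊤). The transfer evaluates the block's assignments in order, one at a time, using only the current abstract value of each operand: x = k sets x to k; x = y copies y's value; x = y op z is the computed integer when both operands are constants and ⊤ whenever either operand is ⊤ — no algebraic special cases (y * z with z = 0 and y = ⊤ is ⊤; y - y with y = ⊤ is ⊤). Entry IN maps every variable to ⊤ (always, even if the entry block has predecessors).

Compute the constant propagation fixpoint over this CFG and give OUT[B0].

Fixpoint table:
  B0: | IN=(all ⊤) | OUT={c:2, e:6; rest ⊤}
  B1: | IN={c:2, e:6; rest ⊤} | OUT={e:6; rest ⊤}
  B2: | IN={e:6; rest ⊤} | OUT={e:6, f:-1; rest ⊤}
  B3: | IN={e:6; rest ⊤} | OUT={a:-6, d:-1, e:6; rest ⊤}

Merge at B0 (entry node, so the boundary value (all ⊤) is joined with the incoming edge(s)): IN[B0] = (all ⊤) ⊔ OUT[B1] = {a: ⊤, b: ⊤, c: ⊤, d: ⊤, e: ⊤, f: ⊤}
Applying B0's transfer function to that IN value gives OUT[B0] (row B0 above).

Answer: {a: ⊤, b: ⊤, c: 2, d: ⊤, e: 6, f: ⊤}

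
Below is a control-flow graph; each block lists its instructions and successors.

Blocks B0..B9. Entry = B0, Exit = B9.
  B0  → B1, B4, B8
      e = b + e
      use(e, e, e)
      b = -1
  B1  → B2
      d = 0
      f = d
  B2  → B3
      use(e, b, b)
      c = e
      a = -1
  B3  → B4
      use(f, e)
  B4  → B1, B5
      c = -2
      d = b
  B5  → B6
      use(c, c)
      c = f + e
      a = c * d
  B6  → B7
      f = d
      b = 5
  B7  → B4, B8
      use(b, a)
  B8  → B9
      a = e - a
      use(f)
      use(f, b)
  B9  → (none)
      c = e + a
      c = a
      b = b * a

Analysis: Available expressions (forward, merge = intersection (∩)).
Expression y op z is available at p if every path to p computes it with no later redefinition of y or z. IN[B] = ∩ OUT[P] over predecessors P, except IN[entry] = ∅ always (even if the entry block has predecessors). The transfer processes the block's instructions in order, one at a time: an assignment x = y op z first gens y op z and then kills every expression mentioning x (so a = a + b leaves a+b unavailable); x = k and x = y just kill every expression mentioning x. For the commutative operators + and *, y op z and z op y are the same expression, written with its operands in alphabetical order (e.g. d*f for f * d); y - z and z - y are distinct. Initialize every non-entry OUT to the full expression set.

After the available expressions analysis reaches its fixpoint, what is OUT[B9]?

Per-block solution:
  B0:   IN={}   OUT={}
  B1:   IN={}   OUT={}
  B2:   IN={}   OUT={}
  B3:   IN={}   OUT={}
  B4:   IN={}   OUT={}
  B5:   IN={}   OUT={c*d, e+f}
  B6:   IN={c*d, e+f}   OUT={c*d}
  B7:   IN={c*d}   OUT={c*d}
  B8:   IN={}   OUT={}
  B9:   IN={}   OUT={a+e}

Merge at B9: IN[B9] = OUT[B8] = {}
Applying B9's transfer function to that IN value gives OUT[B9] (row B9 above).

Answer: {a+e}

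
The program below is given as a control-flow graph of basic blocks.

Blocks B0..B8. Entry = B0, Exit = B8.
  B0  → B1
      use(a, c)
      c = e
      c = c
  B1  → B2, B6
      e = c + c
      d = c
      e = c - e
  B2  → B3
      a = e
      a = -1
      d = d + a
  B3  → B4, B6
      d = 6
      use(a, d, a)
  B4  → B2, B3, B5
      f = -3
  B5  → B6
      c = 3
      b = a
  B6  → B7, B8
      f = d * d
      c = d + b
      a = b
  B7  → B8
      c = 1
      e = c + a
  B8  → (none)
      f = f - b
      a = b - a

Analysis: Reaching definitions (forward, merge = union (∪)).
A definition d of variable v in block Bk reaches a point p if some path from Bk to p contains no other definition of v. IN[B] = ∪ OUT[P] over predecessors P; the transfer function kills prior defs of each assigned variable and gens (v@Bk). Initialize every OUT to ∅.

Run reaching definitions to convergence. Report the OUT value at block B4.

Answer: {a@B2, c@B0, d@B3, e@B1, f@B4}

Trace:
Converged values:
  B0:   IN={}   OUT={c@B0}
  B1:   IN={c@B0}   OUT={c@B0, d@B1, e@B1}
  B2:   IN={a@B2, c@B0, d@B1, d@B3, e@B1, f@B4}   OUT={a@B2, c@B0, d@B2, e@B1, f@B4}
  B3:   IN={a@B2, c@B0, d@B2, d@B3, e@B1, f@B4}   OUT={a@B2, c@B0, d@B3, e@B1, f@B4}
  B4:   IN={a@B2, c@B0, d@B3, e@B1, f@B4}   OUT={a@B2, c@B0, d@B3, e@B1, f@B4}
  B5:   IN={a@B2, c@B0, d@B3, e@B1, f@B4}   OUT={a@B2, b@B5, c@B5, d@B3, e@B1, f@B4}
  B6:   IN={a@B2, b@B5, c@B0, c@B5, d@B1, d@B3, e@B1, f@B4}   OUT={a@B6, b@B5, c@B6, d@B1, d@B3, e@B1, f@B6}
  B7:   IN={a@B6, b@B5, c@B6, d@B1, d@B3, e@B1, f@B6}   OUT={a@B6, b@B5, c@B7, d@B1, d@B3, e@B7, f@B6}
  B8:   IN={a@B6, b@B5, c@B6, c@B7, d@B1, d@B3, e@B1, e@B7, f@B6}   OUT={a@B8, b@B5, c@B6, c@B7, d@B1, d@B3, e@B1, e@B7, f@B8}

Merge at B4: IN[B4] = OUT[B3] = {a@B2, c@B0, d@B3, e@B1, f@B4}
Applying B4's transfer function to that IN value gives OUT[B4] (row B4 above).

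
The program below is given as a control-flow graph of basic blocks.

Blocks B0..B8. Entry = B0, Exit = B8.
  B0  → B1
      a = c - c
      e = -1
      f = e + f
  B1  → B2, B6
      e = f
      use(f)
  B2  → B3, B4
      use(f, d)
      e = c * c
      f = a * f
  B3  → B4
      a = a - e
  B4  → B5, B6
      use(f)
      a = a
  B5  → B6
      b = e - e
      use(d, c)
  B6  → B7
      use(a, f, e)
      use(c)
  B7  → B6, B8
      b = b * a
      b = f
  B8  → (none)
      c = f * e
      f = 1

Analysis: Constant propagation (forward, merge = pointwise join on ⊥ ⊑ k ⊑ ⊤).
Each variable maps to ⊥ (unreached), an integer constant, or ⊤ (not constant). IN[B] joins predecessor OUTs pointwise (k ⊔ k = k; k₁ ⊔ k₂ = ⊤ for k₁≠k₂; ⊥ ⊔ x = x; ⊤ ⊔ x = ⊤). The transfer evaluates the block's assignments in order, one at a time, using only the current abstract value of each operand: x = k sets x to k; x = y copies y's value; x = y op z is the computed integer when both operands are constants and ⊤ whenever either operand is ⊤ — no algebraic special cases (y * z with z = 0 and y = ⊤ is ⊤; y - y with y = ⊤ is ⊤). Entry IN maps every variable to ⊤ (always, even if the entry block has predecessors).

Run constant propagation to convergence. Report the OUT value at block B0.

Per-block solution:
  B0: | IN=(all ⊤) | OUT={e:-1; rest ⊤}
  B1: | IN={e:-1; rest ⊤} | OUT=(all ⊤)
  B2: | IN=(all ⊤) | OUT=(all ⊤)
  B3: | IN=(all ⊤) | OUT=(all ⊤)
  B4: | IN=(all ⊤) | OUT=(all ⊤)
  B5: | IN=(all ⊤) | OUT=(all ⊤)
  B6: | IN=(all ⊤) | OUT=(all ⊤)
  B7: | IN=(all ⊤) | OUT=(all ⊤)
  B8: | IN=(all ⊤) | OUT={f:1; rest ⊤}

B0 is the boundary node: IN[B0] = {a: ⊤, b: ⊤, c: ⊤, d: ⊤, e: ⊤, f: ⊤}
Applying B0's transfer function to that IN value gives OUT[B0] (row B0 above).

Answer: {a: ⊤, b: ⊤, c: ⊤, d: ⊤, e: -1, f: ⊤}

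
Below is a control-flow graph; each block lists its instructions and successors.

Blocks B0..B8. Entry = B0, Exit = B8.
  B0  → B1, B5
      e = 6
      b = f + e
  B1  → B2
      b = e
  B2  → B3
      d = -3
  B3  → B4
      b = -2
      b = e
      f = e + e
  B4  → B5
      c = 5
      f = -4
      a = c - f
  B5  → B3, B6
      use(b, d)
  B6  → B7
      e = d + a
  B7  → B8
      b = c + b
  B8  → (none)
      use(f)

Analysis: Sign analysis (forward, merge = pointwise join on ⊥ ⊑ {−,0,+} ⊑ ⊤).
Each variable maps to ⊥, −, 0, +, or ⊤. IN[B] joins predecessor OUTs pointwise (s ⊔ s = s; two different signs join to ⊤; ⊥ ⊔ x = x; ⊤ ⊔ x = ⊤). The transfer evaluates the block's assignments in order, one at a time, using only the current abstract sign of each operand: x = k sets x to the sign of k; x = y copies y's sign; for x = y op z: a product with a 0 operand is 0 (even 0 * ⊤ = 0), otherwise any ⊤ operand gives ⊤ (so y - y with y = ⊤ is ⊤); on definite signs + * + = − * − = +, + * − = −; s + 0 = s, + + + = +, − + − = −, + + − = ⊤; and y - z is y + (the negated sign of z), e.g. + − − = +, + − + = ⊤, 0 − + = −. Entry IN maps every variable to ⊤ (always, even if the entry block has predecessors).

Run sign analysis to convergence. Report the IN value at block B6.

Per-block solution:
  B0:  IN=(all ⊤)  OUT={e:+; rest ⊤}
  B1:  IN={e:+; rest ⊤}  OUT={b:+, e:+; rest ⊤}
  B2:  IN={b:+, e:+; rest ⊤}  OUT={b:+, d:-, e:+; rest ⊤}
  B3:  IN={e:+; rest ⊤}  OUT={b:+, e:+, f:+; rest ⊤}
  B4:  IN={b:+, e:+, f:+; rest ⊤}  OUT={a:+, b:+, c:+, e:+, f:-; rest ⊤}
  B5:  IN={e:+; rest ⊤}  OUT={e:+; rest ⊤}
  B6:  IN={e:+; rest ⊤}  OUT=(all ⊤)
  B7:  IN=(all ⊤)  OUT=(all ⊤)
  B8:  IN=(all ⊤)  OUT=(all ⊤)

Merge at B6: IN[B6] = OUT[B5] = {a: ⊤, b: ⊤, c: ⊤, d: ⊤, e: +, f: ⊤}

Answer: {a: ⊤, b: ⊤, c: ⊤, d: ⊤, e: +, f: ⊤}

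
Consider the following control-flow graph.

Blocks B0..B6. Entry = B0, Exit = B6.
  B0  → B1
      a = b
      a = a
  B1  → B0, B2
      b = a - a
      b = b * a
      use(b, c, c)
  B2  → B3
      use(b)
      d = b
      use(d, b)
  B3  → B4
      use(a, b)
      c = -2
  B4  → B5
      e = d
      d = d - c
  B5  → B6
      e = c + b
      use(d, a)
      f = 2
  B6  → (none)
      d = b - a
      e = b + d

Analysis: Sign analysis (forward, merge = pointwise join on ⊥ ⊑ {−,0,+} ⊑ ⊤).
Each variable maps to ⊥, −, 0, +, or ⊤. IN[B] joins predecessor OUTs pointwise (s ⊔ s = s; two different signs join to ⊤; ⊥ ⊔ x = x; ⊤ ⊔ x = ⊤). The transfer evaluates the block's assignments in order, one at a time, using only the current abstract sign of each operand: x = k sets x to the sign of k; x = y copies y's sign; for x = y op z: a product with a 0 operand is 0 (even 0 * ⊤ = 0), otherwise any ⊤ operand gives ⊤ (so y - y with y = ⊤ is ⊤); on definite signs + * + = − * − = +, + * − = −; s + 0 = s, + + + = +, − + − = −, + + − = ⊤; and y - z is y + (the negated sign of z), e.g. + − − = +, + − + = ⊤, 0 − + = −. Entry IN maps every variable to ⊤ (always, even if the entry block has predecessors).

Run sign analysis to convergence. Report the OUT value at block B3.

Answer: {a: ⊤, b: ⊤, c: -, d: ⊤, e: ⊤, f: ⊤}

Derivation:
Per-block solution:
  B0:   IN=(all ⊤)   OUT=(all ⊤)
  B1:   IN=(all ⊤)   OUT=(all ⊤)
  B2:   IN=(all ⊤)   OUT=(all ⊤)
  B3:   IN=(all ⊤)   OUT={c:-; rest ⊤}
  B4:   IN={c:-; rest ⊤}   OUT={c:-; rest ⊤}
  B5:   IN={c:-; rest ⊤}   OUT={c:-, f:+; rest ⊤}
  B6:   IN={c:-, f:+; rest ⊤}   OUT={c:-, f:+; rest ⊤}

Merge at B3: IN[B3] = OUT[B2] = {a: ⊤, b: ⊤, c: ⊤, d: ⊤, e: ⊤, f: ⊤}
Applying B3's transfer function to that IN value gives OUT[B3] (row B3 above).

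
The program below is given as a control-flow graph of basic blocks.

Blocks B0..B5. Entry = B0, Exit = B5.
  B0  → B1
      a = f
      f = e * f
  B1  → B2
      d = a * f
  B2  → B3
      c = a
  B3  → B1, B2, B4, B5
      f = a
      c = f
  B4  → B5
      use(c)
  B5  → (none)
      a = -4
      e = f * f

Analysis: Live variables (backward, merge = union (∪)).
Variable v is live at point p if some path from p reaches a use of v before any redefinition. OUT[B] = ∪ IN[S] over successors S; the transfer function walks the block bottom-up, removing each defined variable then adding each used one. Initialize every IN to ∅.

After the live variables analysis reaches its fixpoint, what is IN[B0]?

Answer: {e, f}

Working:
Fixpoint table:
  B0: | IN={e, f} | OUT={a, f}
  B1: | IN={a, f} | OUT={a}
  B2: | IN={a} | OUT={a}
  B3: | IN={a} | OUT={a, c, f}
  B4: | IN={c, f} | OUT={f}
  B5: | IN={f} | OUT={}

Merge at B0: OUT[B0] = IN[B1] = {a, f}
Applying B0's transfer function to that OUT value gives IN[B0] (row B0 above).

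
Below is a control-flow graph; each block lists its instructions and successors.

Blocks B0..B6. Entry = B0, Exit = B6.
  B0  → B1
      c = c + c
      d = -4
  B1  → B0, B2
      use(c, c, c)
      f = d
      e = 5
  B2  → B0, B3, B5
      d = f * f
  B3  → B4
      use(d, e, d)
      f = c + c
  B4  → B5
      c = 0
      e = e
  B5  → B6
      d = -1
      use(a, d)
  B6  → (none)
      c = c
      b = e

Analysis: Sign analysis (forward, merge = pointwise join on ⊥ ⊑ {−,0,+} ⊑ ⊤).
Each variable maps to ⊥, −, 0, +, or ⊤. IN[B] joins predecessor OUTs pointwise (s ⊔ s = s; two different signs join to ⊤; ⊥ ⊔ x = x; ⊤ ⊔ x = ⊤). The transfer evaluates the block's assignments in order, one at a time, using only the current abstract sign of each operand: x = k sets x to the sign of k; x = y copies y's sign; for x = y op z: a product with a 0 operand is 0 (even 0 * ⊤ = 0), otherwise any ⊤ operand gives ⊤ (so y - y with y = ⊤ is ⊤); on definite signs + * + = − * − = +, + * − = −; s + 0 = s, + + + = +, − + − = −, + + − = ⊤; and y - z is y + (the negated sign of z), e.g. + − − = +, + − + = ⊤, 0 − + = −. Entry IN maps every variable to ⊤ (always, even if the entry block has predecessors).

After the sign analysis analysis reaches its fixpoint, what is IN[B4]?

Answer: {a: ⊤, b: ⊤, c: ⊤, d: +, e: +, f: ⊤}

Derivation:
Converged values:
  B0:   IN=(all ⊤)   OUT={d:-; rest ⊤}
  B1:   IN={d:-; rest ⊤}   OUT={d:-, e:+, f:-; rest ⊤}
  B2:   IN={d:-, e:+, f:-; rest ⊤}   OUT={d:+, e:+, f:-; rest ⊤}
  B3:   IN={d:+, e:+, f:-; rest ⊤}   OUT={d:+, e:+; rest ⊤}
  B4:   IN={d:+, e:+; rest ⊤}   OUT={c:0, d:+, e:+; rest ⊤}
  B5:   IN={d:+, e:+; rest ⊤}   OUT={d:-, e:+; rest ⊤}
  B6:   IN={d:-, e:+; rest ⊤}   OUT={b:+, d:-, e:+; rest ⊤}

Merge at B4: IN[B4] = OUT[B3] = {a: ⊤, b: ⊤, c: ⊤, d: +, e: +, f: ⊤}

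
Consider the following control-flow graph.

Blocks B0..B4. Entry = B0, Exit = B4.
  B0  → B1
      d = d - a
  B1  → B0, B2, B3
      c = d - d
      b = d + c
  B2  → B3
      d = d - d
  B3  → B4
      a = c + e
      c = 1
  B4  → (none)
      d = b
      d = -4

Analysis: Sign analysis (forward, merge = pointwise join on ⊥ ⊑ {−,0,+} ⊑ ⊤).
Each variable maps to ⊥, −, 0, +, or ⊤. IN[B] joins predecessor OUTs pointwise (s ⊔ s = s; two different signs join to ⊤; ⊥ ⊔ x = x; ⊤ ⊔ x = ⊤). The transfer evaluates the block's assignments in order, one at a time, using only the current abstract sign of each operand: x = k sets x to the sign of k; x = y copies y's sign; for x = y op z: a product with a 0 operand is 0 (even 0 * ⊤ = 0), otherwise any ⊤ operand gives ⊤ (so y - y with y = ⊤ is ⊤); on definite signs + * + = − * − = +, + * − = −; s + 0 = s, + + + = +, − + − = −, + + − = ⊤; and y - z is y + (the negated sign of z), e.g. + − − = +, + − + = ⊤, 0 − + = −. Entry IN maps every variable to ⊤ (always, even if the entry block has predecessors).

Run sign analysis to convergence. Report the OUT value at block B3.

Answer: {a: ⊤, b: ⊤, c: +, d: ⊤, e: ⊤, f: ⊤}

Working:
Per-block solution:
  B0:  IN=(all ⊤)  OUT=(all ⊤)
  B1:  IN=(all ⊤)  OUT=(all ⊤)
  B2:  IN=(all ⊤)  OUT=(all ⊤)
  B3:  IN=(all ⊤)  OUT={c:+; rest ⊤}
  B4:  IN={c:+; rest ⊤}  OUT={c:+, d:-; rest ⊤}

Merge at B3: IN[B3] = OUT[B1] ⊔ OUT[B2] = {a: ⊤, b: ⊤, c: ⊤, d: ⊤, e: ⊤, f: ⊤}
Applying B3's transfer function to that IN value gives OUT[B3] (row B3 above).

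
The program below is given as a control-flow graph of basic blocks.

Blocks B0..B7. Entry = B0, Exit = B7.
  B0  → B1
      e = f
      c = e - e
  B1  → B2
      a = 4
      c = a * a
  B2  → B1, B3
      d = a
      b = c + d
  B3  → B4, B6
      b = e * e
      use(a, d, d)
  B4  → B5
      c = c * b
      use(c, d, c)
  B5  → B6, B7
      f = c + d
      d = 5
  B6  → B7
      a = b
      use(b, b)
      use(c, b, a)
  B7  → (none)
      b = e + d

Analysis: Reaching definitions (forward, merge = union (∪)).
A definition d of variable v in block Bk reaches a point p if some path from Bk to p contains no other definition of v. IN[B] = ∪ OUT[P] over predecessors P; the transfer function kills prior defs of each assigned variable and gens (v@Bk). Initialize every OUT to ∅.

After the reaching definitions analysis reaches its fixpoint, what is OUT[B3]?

Converged values:
  B0: | IN={} | OUT={c@B0, e@B0}
  B1: | IN={a@B1, b@B2, c@B0, c@B1, d@B2, e@B0} | OUT={a@B1, b@B2, c@B1, d@B2, e@B0}
  B2: | IN={a@B1, b@B2, c@B1, d@B2, e@B0} | OUT={a@B1, b@B2, c@B1, d@B2, e@B0}
  B3: | IN={a@B1, b@B2, c@B1, d@B2, e@B0} | OUT={a@B1, b@B3, c@B1, d@B2, e@B0}
  B4: | IN={a@B1, b@B3, c@B1, d@B2, e@B0} | OUT={a@B1, b@B3, c@B4, d@B2, e@B0}
  B5: | IN={a@B1, b@B3, c@B4, d@B2, e@B0} | OUT={a@B1, b@B3, c@B4, d@B5, e@B0, f@B5}
  B6: | IN={a@B1, b@B3, c@B1, c@B4, d@B2, d@B5, e@B0, f@B5} | OUT={a@B6, b@B3, c@B1, c@B4, d@B2, d@B5, e@B0, f@B5}
  B7: | IN={a@B1, a@B6, b@B3, c@B1, c@B4, d@B2, d@B5, e@B0, f@B5} | OUT={a@B1, a@B6, b@B7, c@B1, c@B4, d@B2, d@B5, e@B0, f@B5}

Merge at B3: IN[B3] = OUT[B2] = {a@B1, b@B2, c@B1, d@B2, e@B0}
Applying B3's transfer function to that IN value gives OUT[B3] (row B3 above).

Answer: {a@B1, b@B3, c@B1, d@B2, e@B0}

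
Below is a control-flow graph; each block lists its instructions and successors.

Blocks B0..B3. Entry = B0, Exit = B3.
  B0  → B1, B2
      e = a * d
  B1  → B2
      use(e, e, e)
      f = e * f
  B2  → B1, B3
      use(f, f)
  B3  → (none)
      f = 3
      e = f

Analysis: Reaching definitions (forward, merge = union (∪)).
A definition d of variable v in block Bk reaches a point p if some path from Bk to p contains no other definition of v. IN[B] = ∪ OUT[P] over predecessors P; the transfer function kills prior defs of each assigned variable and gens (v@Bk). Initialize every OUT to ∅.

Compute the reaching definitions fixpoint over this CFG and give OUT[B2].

Answer: {e@B0, f@B1}

Trace:
Converged values:
  B0:  IN={}  OUT={e@B0}
  B1:  IN={e@B0, f@B1}  OUT={e@B0, f@B1}
  B2:  IN={e@B0, f@B1}  OUT={e@B0, f@B1}
  B3:  IN={e@B0, f@B1}  OUT={e@B3, f@B3}

Merge at B2: IN[B2] = OUT[B0] ⊔ OUT[B1] = {e@B0, f@B1}
Applying B2's transfer function to that IN value gives OUT[B2] (row B2 above).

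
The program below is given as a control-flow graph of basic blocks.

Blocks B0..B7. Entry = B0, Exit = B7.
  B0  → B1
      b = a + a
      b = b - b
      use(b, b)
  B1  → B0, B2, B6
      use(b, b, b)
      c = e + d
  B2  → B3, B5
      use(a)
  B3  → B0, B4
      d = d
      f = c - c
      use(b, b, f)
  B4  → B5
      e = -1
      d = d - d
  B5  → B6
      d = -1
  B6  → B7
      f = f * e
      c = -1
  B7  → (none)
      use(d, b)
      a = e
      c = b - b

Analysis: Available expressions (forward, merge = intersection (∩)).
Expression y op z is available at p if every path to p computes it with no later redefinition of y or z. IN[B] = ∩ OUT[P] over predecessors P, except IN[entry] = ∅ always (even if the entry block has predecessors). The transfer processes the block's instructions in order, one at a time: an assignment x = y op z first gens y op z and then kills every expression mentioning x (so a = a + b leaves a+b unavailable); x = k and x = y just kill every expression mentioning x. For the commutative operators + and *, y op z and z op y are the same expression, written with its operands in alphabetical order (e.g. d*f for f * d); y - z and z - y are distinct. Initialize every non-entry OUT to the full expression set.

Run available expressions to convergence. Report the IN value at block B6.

Fixpoint table:
  B0:   IN={}   OUT={a+a}
  B1:   IN={a+a}   OUT={a+a, d+e}
  B2:   IN={a+a, d+e}   OUT={a+a, d+e}
  B3:   IN={a+a, d+e}   OUT={a+a, c-c}
  B4:   IN={a+a, c-c}   OUT={a+a, c-c}
  B5:   IN={a+a}   OUT={a+a}
  B6:   IN={a+a}   OUT={a+a}
  B7:   IN={a+a}   OUT={b-b}

Merge at B6: IN[B6] = OUT[B1] ∩ OUT[B5] = {a+a}

Answer: {a+a}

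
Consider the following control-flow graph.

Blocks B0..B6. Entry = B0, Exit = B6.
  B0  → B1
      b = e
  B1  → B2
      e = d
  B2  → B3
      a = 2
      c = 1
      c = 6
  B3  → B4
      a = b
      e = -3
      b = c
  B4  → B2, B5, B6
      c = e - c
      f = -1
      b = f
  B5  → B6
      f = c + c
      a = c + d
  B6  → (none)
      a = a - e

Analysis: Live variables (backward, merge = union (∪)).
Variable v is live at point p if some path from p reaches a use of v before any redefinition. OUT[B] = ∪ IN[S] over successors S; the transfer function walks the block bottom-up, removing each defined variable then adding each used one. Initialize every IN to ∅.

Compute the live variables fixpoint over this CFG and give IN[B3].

Answer: {b, c, d}

Trace:
Per-block solution:
  B0:   IN={d, e}   OUT={b, d}
  B1:   IN={b, d}   OUT={b, d}
  B2:   IN={b, d}   OUT={b, c, d}
  B3:   IN={b, c, d}   OUT={a, c, d, e}
  B4:   IN={a, c, d, e}   OUT={a, b, c, d, e}
  B5:   IN={c, d, e}   OUT={a, e}
  B6:   IN={a, e}   OUT={}

Merge at B3: OUT[B3] = IN[B4] = {a, c, d, e}
Applying B3's transfer function to that OUT value gives IN[B3] (row B3 above).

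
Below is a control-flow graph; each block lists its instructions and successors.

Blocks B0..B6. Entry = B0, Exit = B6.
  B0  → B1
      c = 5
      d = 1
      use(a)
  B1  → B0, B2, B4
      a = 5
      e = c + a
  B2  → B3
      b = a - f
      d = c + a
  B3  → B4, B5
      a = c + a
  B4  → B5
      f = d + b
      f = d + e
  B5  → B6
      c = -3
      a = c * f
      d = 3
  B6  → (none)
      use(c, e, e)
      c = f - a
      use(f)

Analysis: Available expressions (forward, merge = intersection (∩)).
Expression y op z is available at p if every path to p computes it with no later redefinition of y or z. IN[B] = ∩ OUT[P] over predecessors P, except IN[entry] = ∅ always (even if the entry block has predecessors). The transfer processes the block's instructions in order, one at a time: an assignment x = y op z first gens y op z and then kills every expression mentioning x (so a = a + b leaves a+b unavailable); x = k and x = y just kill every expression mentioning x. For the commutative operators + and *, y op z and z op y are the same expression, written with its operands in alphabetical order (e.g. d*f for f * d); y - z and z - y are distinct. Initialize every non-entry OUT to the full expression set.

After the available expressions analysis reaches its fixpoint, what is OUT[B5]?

Converged values:
  B0: | IN={} | OUT={}
  B1: | IN={} | OUT={a+c}
  B2: | IN={a+c} | OUT={a+c, a-f}
  B3: | IN={a+c, a-f} | OUT={}
  B4: | IN={} | OUT={b+d, d+e}
  B5: | IN={} | OUT={c*f}
  B6: | IN={c*f} | OUT={f-a}

Merge at B5: IN[B5] = OUT[B3] ∩ OUT[B4] = {}
Applying B5's transfer function to that IN value gives OUT[B5] (row B5 above).

Answer: {c*f}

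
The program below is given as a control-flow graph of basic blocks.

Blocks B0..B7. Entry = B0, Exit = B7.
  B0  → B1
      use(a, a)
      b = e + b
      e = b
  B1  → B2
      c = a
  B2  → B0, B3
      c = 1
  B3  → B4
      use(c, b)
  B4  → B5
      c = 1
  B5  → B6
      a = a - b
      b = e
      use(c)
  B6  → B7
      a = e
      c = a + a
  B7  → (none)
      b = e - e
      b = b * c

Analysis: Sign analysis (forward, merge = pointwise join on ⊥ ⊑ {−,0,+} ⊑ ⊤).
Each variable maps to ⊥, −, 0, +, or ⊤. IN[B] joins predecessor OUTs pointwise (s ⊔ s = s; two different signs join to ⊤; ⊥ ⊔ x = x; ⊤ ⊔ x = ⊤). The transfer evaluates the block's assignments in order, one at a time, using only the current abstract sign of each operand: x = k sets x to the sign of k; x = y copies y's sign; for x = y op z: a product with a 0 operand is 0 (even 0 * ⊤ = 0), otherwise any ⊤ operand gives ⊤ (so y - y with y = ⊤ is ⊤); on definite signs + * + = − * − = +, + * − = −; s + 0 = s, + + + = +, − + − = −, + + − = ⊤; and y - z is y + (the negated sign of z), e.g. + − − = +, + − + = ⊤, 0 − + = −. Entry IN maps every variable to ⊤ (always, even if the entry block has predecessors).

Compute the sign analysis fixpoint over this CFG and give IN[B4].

Answer: {a: ⊤, b: ⊤, c: +, d: ⊤, e: ⊤, f: ⊤}

Trace:
Per-block solution:
  B0: | IN=(all ⊤) | OUT=(all ⊤)
  B1: | IN=(all ⊤) | OUT=(all ⊤)
  B2: | IN=(all ⊤) | OUT={c:+; rest ⊤}
  B3: | IN={c:+; rest ⊤} | OUT={c:+; rest ⊤}
  B4: | IN={c:+; rest ⊤} | OUT={c:+; rest ⊤}
  B5: | IN={c:+; rest ⊤} | OUT={c:+; rest ⊤}
  B6: | IN={c:+; rest ⊤} | OUT=(all ⊤)
  B7: | IN=(all ⊤) | OUT=(all ⊤)

Merge at B4: IN[B4] = OUT[B3] = {a: ⊤, b: ⊤, c: +, d: ⊤, e: ⊤, f: ⊤}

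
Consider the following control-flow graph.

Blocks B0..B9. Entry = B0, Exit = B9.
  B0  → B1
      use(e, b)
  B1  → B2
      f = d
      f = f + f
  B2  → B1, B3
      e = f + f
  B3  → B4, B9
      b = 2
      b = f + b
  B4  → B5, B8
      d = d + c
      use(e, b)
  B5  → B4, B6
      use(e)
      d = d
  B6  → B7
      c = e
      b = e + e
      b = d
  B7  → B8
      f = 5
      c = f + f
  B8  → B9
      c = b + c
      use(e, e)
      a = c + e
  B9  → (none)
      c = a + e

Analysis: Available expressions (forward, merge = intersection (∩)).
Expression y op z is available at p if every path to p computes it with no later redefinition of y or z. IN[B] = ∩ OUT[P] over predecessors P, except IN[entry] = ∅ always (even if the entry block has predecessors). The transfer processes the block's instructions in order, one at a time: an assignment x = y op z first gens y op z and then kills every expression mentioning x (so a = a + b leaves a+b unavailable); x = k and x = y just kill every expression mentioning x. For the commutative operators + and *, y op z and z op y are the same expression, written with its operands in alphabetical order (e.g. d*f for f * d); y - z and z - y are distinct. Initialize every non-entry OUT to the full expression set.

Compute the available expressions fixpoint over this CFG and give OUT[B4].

Answer: {f+f}

Trace:
Per-block solution:
  B0:  IN={}  OUT={}
  B1:  IN={}  OUT={}
  B2:  IN={}  OUT={f+f}
  B3:  IN={f+f}  OUT={f+f}
  B4:  IN={f+f}  OUT={f+f}
  B5:  IN={f+f}  OUT={f+f}
  B6:  IN={f+f}  OUT={e+e, f+f}
  B7:  IN={e+e, f+f}  OUT={e+e, f+f}
  B8:  IN={f+f}  OUT={c+e, f+f}
  B9:  IN={f+f}  OUT={a+e, f+f}

Merge at B4: IN[B4] = OUT[B3] ∩ OUT[B5] = {f+f}
Applying B4's transfer function to that IN value gives OUT[B4] (row B4 above).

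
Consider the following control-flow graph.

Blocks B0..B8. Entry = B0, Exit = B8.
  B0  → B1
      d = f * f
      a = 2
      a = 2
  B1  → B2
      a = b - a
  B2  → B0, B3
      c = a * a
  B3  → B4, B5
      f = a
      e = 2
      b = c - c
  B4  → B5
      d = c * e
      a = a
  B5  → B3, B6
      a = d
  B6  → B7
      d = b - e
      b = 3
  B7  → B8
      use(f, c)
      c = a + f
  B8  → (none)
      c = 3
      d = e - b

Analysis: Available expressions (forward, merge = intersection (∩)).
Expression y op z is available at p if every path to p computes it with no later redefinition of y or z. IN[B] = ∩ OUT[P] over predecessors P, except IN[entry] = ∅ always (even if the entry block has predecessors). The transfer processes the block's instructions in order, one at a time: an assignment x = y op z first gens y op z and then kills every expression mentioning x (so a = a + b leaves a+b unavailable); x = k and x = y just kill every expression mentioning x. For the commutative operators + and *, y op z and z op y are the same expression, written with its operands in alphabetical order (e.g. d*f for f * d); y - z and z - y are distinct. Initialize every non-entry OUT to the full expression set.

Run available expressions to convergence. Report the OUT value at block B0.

Converged values:
  B0:  IN={}  OUT={f*f}
  B1:  IN={f*f}  OUT={f*f}
  B2:  IN={f*f}  OUT={a*a, f*f}
  B3:  IN={}  OUT={c-c}
  B4:  IN={c-c}  OUT={c*e, c-c}
  B5:  IN={c-c}  OUT={c-c}
  B6:  IN={c-c}  OUT={c-c}
  B7:  IN={c-c}  OUT={a+f}
  B8:  IN={a+f}  OUT={a+f, e-b}

Merge at B0 (entry node, so the boundary value {} is joined with the incoming edge(s)): IN[B0] = {} ∩ OUT[B2] = {}
Applying B0's transfer function to that IN value gives OUT[B0] (row B0 above).

Answer: {f*f}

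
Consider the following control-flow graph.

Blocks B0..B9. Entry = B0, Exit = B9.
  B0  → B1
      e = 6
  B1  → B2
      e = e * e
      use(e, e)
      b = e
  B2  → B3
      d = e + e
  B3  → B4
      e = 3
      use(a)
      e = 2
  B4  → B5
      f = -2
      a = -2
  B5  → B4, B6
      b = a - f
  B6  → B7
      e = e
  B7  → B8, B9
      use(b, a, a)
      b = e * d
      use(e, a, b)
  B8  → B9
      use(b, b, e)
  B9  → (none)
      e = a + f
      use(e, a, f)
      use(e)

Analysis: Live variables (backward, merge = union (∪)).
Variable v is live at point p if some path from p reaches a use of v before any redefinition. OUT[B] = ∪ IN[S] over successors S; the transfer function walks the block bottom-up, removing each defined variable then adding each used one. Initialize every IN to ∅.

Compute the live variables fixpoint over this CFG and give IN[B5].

Converged values:
  B0:   IN={a}   OUT={a, e}
  B1:   IN={a, e}   OUT={a, e}
  B2:   IN={a, e}   OUT={a, d}
  B3:   IN={a, d}   OUT={d, e}
  B4:   IN={d, e}   OUT={a, d, e, f}
  B5:   IN={a, d, e, f}   OUT={a, b, d, e, f}
  B6:   IN={a, b, d, e, f}   OUT={a, b, d, e, f}
  B7:   IN={a, b, d, e, f}   OUT={a, b, e, f}
  B8:   IN={a, b, e, f}   OUT={a, f}
  B9:   IN={a, f}   OUT={}

Merge at B5: OUT[B5] = IN[B4] ⊔ IN[B6] = {a, b, d, e, f}
Applying B5's transfer function to that OUT value gives IN[B5] (row B5 above).

Answer: {a, d, e, f}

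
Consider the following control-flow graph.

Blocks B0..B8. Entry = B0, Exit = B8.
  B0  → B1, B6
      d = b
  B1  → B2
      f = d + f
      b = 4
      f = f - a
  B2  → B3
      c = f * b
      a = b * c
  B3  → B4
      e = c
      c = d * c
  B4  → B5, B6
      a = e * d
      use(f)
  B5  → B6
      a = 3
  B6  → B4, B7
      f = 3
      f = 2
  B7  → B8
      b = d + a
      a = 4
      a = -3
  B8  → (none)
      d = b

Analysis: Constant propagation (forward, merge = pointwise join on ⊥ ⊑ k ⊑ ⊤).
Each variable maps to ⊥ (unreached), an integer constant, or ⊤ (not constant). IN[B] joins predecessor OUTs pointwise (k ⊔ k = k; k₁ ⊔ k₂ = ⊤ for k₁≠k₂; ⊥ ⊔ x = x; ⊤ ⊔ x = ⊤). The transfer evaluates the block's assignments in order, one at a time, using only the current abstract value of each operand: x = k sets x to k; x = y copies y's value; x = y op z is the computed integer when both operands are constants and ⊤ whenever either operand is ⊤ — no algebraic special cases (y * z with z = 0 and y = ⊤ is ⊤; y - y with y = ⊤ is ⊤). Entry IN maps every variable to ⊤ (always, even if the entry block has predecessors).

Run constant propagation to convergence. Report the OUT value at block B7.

Answer: {a: -3, b: ⊤, c: ⊤, d: ⊤, e: ⊤, f: 2}

Derivation:
Fixpoint table:
  B0:   IN=(all ⊤)   OUT=(all ⊤)
  B1:   IN=(all ⊤)   OUT={b:4; rest ⊤}
  B2:   IN={b:4; rest ⊤}   OUT={b:4; rest ⊤}
  B3:   IN={b:4; rest ⊤}   OUT={b:4; rest ⊤}
  B4:   IN=(all ⊤)   OUT=(all ⊤)
  B5:   IN=(all ⊤)   OUT={a:3; rest ⊤}
  B6:   IN=(all ⊤)   OUT={f:2; rest ⊤}
  B7:   IN={f:2; rest ⊤}   OUT={a:-3, f:2; rest ⊤}
  B8:   IN={a:-3, f:2; rest ⊤}   OUT={a:-3, f:2; rest ⊤}

Merge at B7: IN[B7] = OUT[B6] = {a: ⊤, b: ⊤, c: ⊤, d: ⊤, e: ⊤, f: 2}
Applying B7's transfer function to that IN value gives OUT[B7] (row B7 above).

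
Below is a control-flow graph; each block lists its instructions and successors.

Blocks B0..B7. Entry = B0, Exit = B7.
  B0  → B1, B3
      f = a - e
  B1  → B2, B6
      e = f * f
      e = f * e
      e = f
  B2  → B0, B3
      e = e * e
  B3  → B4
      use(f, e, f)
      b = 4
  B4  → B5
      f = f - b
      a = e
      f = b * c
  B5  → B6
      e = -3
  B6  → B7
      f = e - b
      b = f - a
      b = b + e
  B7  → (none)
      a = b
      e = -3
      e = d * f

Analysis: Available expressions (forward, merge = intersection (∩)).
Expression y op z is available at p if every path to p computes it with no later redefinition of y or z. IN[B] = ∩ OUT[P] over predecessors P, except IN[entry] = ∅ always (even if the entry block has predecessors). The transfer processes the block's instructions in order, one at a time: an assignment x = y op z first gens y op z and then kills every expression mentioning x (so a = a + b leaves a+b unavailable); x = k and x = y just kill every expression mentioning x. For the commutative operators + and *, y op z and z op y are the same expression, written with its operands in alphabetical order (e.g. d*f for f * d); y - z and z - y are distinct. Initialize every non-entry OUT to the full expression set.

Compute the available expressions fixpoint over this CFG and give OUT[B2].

Per-block solution:
  B0: | IN={} | OUT={a-e}
  B1: | IN={a-e} | OUT={f*f}
  B2: | IN={f*f} | OUT={f*f}
  B3: | IN={} | OUT={}
  B4: | IN={} | OUT={b*c}
  B5: | IN={b*c} | OUT={b*c}
  B6: | IN={} | OUT={f-a}
  B7: | IN={f-a} | OUT={d*f}

Merge at B2: IN[B2] = OUT[B1] = {f*f}
Applying B2's transfer function to that IN value gives OUT[B2] (row B2 above).

Answer: {f*f}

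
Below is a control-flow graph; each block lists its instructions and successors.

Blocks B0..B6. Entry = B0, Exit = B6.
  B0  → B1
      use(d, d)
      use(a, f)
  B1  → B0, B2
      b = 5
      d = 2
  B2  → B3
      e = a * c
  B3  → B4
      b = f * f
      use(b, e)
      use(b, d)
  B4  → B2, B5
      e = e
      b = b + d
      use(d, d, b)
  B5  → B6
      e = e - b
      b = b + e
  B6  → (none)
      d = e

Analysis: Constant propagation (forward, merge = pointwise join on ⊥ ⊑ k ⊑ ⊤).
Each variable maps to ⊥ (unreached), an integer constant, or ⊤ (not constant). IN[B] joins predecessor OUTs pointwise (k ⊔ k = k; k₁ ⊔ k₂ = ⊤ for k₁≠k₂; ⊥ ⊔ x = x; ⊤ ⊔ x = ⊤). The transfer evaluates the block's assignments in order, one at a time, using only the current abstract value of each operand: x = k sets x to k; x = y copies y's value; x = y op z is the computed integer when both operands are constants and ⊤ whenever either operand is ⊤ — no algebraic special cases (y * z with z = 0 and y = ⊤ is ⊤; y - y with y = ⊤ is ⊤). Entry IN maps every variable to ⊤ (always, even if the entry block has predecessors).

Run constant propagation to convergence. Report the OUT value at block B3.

Answer: {a: ⊤, b: ⊤, c: ⊤, d: 2, e: ⊤, f: ⊤}

Derivation:
Fixpoint table:
  B0:   IN=(all ⊤)   OUT=(all ⊤)
  B1:   IN=(all ⊤)   OUT={b:5, d:2; rest ⊤}
  B2:   IN={d:2; rest ⊤}   OUT={d:2; rest ⊤}
  B3:   IN={d:2; rest ⊤}   OUT={d:2; rest ⊤}
  B4:   IN={d:2; rest ⊤}   OUT={d:2; rest ⊤}
  B5:   IN={d:2; rest ⊤}   OUT={d:2; rest ⊤}
  B6:   IN={d:2; rest ⊤}   OUT=(all ⊤)

Merge at B3: IN[B3] = OUT[B2] = {a: ⊤, b: ⊤, c: ⊤, d: 2, e: ⊤, f: ⊤}
Applying B3's transfer function to that IN value gives OUT[B3] (row B3 above).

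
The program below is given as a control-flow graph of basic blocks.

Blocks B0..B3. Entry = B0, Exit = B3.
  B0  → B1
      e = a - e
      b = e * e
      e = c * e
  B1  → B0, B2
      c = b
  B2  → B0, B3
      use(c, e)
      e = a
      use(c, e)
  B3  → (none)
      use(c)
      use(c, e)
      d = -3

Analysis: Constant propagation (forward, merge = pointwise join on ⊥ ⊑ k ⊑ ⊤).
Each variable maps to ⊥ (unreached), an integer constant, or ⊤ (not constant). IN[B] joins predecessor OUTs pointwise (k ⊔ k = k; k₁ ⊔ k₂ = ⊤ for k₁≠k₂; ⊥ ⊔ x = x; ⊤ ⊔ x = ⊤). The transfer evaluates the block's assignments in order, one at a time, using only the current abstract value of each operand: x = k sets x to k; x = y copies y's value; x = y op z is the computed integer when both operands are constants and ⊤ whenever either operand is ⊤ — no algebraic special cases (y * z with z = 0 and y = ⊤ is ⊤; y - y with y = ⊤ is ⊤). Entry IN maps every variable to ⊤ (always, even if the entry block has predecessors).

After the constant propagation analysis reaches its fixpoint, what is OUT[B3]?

Answer: {a: ⊤, b: ⊤, c: ⊤, d: -3, e: ⊤, f: ⊤}

Trace:
Fixpoint table:
  B0:  IN=(all ⊤)  OUT=(all ⊤)
  B1:  IN=(all ⊤)  OUT=(all ⊤)
  B2:  IN=(all ⊤)  OUT=(all ⊤)
  B3:  IN=(all ⊤)  OUT={d:-3; rest ⊤}

Merge at B3: IN[B3] = OUT[B2] = {a: ⊤, b: ⊤, c: ⊤, d: ⊤, e: ⊤, f: ⊤}
Applying B3's transfer function to that IN value gives OUT[B3] (row B3 above).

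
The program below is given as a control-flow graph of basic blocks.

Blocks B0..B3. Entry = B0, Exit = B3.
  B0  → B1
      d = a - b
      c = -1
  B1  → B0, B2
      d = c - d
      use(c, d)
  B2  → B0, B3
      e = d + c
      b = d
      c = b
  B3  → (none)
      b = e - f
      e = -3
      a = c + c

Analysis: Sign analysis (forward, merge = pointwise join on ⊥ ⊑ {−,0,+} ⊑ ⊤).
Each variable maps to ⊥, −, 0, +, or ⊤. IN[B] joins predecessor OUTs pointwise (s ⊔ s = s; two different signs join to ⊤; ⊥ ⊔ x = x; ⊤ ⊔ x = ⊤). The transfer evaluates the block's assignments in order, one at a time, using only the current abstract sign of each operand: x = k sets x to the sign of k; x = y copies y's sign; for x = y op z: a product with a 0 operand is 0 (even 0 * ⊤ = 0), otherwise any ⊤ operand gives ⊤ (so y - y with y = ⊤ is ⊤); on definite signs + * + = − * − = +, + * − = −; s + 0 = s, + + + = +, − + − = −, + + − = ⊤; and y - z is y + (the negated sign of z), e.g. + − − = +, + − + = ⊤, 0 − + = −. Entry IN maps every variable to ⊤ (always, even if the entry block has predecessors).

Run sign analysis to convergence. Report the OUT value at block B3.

Answer: {a: ⊤, b: ⊤, c: ⊤, d: ⊤, e: -, f: ⊤}

Working:
Per-block solution:
  B0: | IN=(all ⊤) | OUT={c:-; rest ⊤}
  B1: | IN={c:-; rest ⊤} | OUT={c:-; rest ⊤}
  B2: | IN={c:-; rest ⊤} | OUT=(all ⊤)
  B3: | IN=(all ⊤) | OUT={e:-; rest ⊤}

Merge at B3: IN[B3] = OUT[B2] = {a: ⊤, b: ⊤, c: ⊤, d: ⊤, e: ⊤, f: ⊤}
Applying B3's transfer function to that IN value gives OUT[B3] (row B3 above).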